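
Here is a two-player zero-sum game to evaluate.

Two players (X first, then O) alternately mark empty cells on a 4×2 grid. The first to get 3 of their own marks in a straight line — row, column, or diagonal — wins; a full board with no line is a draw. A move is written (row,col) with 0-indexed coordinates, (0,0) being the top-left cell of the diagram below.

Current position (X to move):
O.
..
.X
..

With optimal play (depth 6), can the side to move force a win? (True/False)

X winning at [O./../.X/..]: True

[O./../.X/..] X move#1: (0,1):+0/OX/../.X/.., (1,0):+0/O./X./.X/.., (1,1):+1/O./.X/.X/..*, (2,0):+0/O./../XX/.., (3,0):+0/O./../.X/X., (3,1):+0/O./../.X/.X
[O./.X/.X/..] O move#2: (0,1):-1/OO/.X/.X/..*, (1,0):-1/O./OX/.X/.., (2,0):-1/O./.X/OX/.., (3,0):-1/O./.X/.X/O., (3,1):-1/O./.X/.X/.O
[OO/.X/.X/..] X move#3: (1,0):+0/OO/XX/.X/.., (2,0):+0/OO/.X/XX/.., (3,0):+0/OO/.X/.X/X., (3,1):+1/OO/.X/.X/.X*
[OO/.X/.X/.X] end (terminal -1, O#4); searched O./../.X/.. to 6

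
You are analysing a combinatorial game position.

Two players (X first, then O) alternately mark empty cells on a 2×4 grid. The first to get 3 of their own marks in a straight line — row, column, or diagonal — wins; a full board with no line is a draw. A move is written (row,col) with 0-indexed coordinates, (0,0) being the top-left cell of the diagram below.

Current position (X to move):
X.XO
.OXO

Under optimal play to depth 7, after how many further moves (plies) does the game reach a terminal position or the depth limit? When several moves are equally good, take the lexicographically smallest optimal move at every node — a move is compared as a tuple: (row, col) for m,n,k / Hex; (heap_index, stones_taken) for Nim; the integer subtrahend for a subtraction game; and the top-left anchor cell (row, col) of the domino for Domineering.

PV length from [X.XO/.OXO]: 1 ply

[X.XO/.OXO] X move#1: (0,1):+1/XXXO/.OXO*, (1,0):+0/X.XO/XOXO
[XXXO/.OXO] end (terminal -1, O#2); searched X.XO/.OXO to 7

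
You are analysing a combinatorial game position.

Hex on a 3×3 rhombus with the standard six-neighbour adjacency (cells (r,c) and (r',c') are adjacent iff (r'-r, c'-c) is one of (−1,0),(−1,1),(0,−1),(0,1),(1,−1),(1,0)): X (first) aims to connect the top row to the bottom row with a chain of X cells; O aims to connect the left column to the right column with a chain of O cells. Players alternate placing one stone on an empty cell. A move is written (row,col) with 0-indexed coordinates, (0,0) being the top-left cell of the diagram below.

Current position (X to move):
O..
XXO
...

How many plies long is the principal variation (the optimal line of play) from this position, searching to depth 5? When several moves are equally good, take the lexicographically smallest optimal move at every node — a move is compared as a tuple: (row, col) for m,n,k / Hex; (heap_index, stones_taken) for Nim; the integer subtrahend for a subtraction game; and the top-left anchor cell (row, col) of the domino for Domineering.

[O../XXO/...] X move#1: (0,1):+1/OX./XXO/...*, (0,2):+1/O.X/XXO/..., (2,0):+1/O../XXO/X.., (2,1):+1/O../XXO/.X., (2,2):+1/O../XXO/..X
[OX./XXO/...] O move#2: (0,2):-1/OXO/XXO/...*, (2,0):-1/OX./XXO/O.., (2,1):-1/OX./XXO/.O., (2,2):-1/OX./XXO/..O
[OXO/XXO/...] X move#3: (2,0):+1/OXO/XXO/X..*, (2,1):+1/OXO/XXO/.X., (2,2):+1/OXO/XXO/..X
[OXO/XXO/X..] end (terminal -1, O#4); searched O../XXO/... to 5

PV length from [O../XXO/...]: 3 plies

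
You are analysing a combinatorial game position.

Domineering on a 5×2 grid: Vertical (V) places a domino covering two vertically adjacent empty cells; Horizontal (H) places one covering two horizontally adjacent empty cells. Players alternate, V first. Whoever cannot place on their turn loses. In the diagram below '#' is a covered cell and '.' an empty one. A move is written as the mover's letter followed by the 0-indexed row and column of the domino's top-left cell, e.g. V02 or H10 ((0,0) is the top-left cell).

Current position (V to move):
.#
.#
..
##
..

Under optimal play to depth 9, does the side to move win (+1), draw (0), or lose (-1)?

value(.#/.#/../##/.., V) = -1

[.#/.#/../##/..] V move#1: V00:-1/##/##/../##/..*, V10:-1/.#/##/#./##/..
[##/##/../##/..] H move#2: H20:+1/##/##/##/##/..*, H40:+1/##/##/../##/##
[##/##/##/##/..] end (terminal -1, V#3); searched .#/.#/../##/.. to 9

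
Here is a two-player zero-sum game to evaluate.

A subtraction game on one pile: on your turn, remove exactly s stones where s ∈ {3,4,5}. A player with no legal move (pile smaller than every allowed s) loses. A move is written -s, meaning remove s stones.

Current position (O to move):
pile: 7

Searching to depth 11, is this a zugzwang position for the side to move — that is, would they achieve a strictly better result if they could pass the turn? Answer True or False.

zugzwang(7, O) = False

p1 O@[7]: -3[4]-1 -4[3]-1 -5[2]+1*
p2 X@[2] terminal -1; root [7] d11
pass branch (X moves first from the same position):
  | p1 X@[7]: -3[4]-1 -4[3]-1 -5[2]+1*
  | p2 O@[2] terminal -1; root [7] d11
O moving scores +1; O passing scores -1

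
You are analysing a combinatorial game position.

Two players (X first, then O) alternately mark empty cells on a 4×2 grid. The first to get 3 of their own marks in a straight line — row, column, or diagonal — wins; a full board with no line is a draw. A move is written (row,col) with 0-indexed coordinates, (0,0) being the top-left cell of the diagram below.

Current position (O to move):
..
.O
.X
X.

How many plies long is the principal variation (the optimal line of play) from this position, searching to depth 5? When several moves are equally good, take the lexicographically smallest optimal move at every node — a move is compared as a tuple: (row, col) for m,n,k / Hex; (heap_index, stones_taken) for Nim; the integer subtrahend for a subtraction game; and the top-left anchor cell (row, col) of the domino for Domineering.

PV length from [../.O/.X/X.]: 5 plies

ply 1, O at ../.O/.X/X. | (0,0)=+0→O./.O/.X/X.*; (0,1)=+0→.O/.O/.X/X.; (1,0)=+0→../OO/.X/X.; (2,0)=+0→../.O/OX/X.; (3,1)=+0→../.O/.X/XO
ply 2, X at O./.O/.X/X. | (0,1)=+0→OX/.O/.X/X.*; (1,0)=+0→O./XO/.X/X.; (2,0)=+0→O./.O/XX/X.; (3,1)=+0→O./.O/.X/XX
ply 3, O at OX/.O/.X/X. | (1,0)=+0→OX/OO/.X/X.*; (2,0)=+0→OX/.O/OX/X.; (3,1)=+0→OX/.O/.X/XO
ply 4, X at OX/OO/.X/X. | (2,0)=+0→OX/OO/XX/X.*; (3,1)=-1→OX/OO/.X/XX
ply 5, O at OX/OO/XX/X. | (3,1)=+0→OX/OO/XX/XO*
ply 6: OX/OO/XX/XO is terminal +0 (X); from ../.O/.X/X. depth 5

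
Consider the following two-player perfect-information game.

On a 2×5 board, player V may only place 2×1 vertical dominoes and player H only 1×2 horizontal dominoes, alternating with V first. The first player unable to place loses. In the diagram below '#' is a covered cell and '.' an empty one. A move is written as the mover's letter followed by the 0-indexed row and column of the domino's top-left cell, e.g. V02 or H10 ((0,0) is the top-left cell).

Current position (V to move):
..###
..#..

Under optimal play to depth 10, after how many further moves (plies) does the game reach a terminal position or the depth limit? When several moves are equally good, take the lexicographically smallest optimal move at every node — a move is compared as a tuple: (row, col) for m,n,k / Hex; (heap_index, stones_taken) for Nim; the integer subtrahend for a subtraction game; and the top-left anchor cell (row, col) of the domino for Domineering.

PV length from [..###/..#..]: 3 plies

ply 1, V at ..###/..#.. | V00=+1→#.###/#.#..*; V01=+1→.####/.##..
ply 2, H at #.###/#.#.. | H13=-1→#.###/#.###*
ply 3, V at #.###/#.### | V01=+1→#####/#####*
ply 4: #####/##### is terminal -1 (H); from ..###/..#.. depth 10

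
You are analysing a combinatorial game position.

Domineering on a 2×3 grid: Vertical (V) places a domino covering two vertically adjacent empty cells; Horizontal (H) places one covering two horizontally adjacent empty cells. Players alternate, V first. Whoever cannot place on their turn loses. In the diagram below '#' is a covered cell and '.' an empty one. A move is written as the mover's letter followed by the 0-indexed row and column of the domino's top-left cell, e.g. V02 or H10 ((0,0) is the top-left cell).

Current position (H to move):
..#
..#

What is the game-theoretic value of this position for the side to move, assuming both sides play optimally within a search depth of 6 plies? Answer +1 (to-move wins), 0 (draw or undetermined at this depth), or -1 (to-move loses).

value(..#/..#, H) = +1

ply 1, H at ..#/..# | H00=+1→###/..#*; H10=+1→..#/###
ply 2: ###/..# is terminal -1 (V); from ..#/..# depth 6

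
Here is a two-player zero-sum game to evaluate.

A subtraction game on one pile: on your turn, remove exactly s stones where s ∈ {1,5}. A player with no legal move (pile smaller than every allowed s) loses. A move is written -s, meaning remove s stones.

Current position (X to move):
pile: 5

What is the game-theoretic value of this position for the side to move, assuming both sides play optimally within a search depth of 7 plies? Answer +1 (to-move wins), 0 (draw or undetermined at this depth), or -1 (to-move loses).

value(5, X) = +1

p1 X@[5]: -1[4]+1* -5[0]+1
p2 O@[4]: -1[3]-1*
p3 X@[3]: -1[2]+1*
p4 O@[2]: -1[1]-1*
p5 X@[1]: -1[0]+1*
p6 O@[0] terminal -1; root [5] d7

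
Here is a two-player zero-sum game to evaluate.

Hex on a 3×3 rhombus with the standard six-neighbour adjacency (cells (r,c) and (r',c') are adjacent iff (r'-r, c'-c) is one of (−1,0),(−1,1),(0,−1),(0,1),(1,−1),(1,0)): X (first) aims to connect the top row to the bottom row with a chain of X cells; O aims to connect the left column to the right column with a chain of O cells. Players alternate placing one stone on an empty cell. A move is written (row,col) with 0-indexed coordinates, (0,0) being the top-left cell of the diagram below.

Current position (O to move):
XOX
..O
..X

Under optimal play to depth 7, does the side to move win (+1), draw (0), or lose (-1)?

value(XOX/..O/..X, O) = +1

[XOX/..O/..X] O move#1: (1,0):-1/XOX/O.O/..X, (1,1):+1/XOX/.OO/..X*, (2,0):+1/XOX/..O/O.X, (2,1):-1/XOX/..O/.OX
[XOX/.OO/..X] X move#2: (1,0):-1/XOX/XOO/..X*, (2,0):-1/XOX/.OO/X.X, (2,1):-1/XOX/.OO/.XX
[XOX/XOO/..X] O move#3: (2,0):+1/XOX/XOO/O.X*, (2,1):-1/XOX/XOO/.OX
[XOX/XOO/O.X] end (terminal -1, X#4); searched XOX/..O/..X to 7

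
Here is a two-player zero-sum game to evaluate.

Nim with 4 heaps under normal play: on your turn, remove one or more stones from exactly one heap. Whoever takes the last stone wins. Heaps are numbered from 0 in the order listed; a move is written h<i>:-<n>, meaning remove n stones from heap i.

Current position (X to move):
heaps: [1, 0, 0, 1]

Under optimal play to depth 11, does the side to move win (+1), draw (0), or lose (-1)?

[(1,0,0,1)] X move#1: h0:-1:-1/(0,0,0,1)*, h3:-1:-1/(1,0,0,0)
[(0,0,0,1)] O move#2: h3:-1:+1/(0,0,0,0)*
[(0,0,0,0)] end (terminal -1, X#3); searched (1,0,0,1) to 11

value((1,0,0,1), X) = -1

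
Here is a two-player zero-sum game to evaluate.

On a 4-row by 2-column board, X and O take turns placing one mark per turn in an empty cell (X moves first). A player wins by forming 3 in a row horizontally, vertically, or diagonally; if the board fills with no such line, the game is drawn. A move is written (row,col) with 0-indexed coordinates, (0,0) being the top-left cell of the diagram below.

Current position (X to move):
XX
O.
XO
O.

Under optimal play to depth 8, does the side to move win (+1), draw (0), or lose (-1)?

p1 X@[XX/O./XO/O.]: (1,1)[XX/OX/XO/O.]+0* (3,1)[XX/O./XO/OX]+0
p2 O@[XX/OX/XO/O.]: (3,1)[XX/OX/XO/OO]+0*
p3 X@[XX/OX/XO/OO] terminal +0; root [XX/O./XO/O.] d8

value(XX/O./XO/O., X) = 0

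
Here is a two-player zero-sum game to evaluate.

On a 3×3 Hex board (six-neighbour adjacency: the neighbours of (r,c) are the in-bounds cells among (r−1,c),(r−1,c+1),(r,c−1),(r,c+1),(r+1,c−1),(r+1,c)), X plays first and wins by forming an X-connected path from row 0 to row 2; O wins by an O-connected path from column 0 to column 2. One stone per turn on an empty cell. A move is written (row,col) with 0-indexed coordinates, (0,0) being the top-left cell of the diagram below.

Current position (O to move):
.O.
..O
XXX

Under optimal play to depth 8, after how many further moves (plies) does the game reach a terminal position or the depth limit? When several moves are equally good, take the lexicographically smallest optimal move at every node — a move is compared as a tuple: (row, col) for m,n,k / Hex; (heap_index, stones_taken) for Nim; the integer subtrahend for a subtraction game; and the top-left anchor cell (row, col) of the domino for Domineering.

PV length from [.O./..O/XXX]: 3 plies

[.O./..O/XXX] O move#1: (0,0):+1/OO./..O/XXX*, (0,2):+1/.OO/..O/XXX, (1,0):+1/.O./O.O/XXX, (1,1):+1/.O./.OO/XXX
[OO./..O/XXX] X move#2: (0,2):-1/OOX/..O/XXX*, (1,0):-1/OO./X.O/XXX, (1,1):-1/OO./.XO/XXX
[OOX/..O/XXX] O move#3: (1,0):-1/OOX/O.O/XXX, (1,1):+1/OOX/.OO/XXX*
[OOX/.OO/XXX] end (terminal -1, X#4); searched .O./..O/XXX to 8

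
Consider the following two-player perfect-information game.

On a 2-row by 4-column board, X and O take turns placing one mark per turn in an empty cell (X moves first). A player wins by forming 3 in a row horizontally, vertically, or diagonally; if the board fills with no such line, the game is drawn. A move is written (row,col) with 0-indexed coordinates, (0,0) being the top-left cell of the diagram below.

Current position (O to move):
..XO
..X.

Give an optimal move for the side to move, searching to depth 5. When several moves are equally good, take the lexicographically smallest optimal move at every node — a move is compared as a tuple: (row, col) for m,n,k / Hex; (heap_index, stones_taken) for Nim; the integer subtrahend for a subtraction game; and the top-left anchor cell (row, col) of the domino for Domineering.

O's best at [..XO/..X.]: (1,0)

[..XO/..X.] O move#1: (0,0):-1/O.XO/..X., (0,1):-1/.OXO/..X., (1,0):+0/..XO/O.X.*, (1,1):+0/..XO/.OX., (1,3):+0/..XO/..XO
[..XO/O.X.] X move#2: (0,0):+0/X.XO/O.X.*, (0,1):+0/.XXO/O.X., (1,1):+0/..XO/OXX., (1,3):+0/..XO/O.XX
[X.XO/O.X.] O move#3: (0,1):+0/XOXO/O.X.*, (1,1):-1/X.XO/OOX., (1,3):-1/X.XO/O.XO
[XOXO/O.X.] X move#4: (1,1):+0/XOXO/OXX.*, (1,3):+0/XOXO/O.XX
[XOXO/OXX.] O move#5: (1,3):+0/XOXO/OXXO*
[XOXO/OXXO] end (terminal +0, X#6); searched ..XO/..X. to 5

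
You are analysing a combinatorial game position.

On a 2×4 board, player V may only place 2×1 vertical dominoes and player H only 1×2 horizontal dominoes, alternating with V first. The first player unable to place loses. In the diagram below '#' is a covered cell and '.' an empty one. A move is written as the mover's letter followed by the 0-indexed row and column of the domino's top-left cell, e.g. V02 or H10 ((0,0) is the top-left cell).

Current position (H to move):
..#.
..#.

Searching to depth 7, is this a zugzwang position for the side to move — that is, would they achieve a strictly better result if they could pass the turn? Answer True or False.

zugzwang(..#./..#., H) = False

p1 H@[..#./..#.]: H00[###./..#.]+1* H10[..#./###.]+1
p2 V@[###./..#.]: V03[####/..##]-1*
p3 H@[####/..##]: H10[####/####]+1*
p4 V@[####/####] terminal -1; root [..#./..#.] d7
pass branch (V moves first from the same position):
  | p1 V@[..#./..#.]: V00[#.#./#.#.]+1* V01[.##./.##.]+1 V03[..##/..##]-1
  | p2 H@[#.#./#.#.] terminal -1; root [..#./..#.] d7
H moving scores +1; H passing scores -1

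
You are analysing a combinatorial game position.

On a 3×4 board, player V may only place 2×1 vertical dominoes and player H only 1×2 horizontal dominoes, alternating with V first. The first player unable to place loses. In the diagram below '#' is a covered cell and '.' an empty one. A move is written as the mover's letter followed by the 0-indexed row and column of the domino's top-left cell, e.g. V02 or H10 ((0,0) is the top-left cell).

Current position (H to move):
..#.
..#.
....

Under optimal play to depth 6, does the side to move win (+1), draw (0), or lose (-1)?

p1 H@[..#./..#./....]: H00[###./..#./....]-1 H10[..#./###./....]+1* H20[..#./..#./##..]-1 H21[..#./..#./.##.]-1 H22[..#./..#./..##]-1
p2 V@[..#./###./....]: V03[..##/####/....]-1* V13[..#./####/...#]-1
p3 H@[..##/####/....]: H00[####/####/....]+1* H20[..##/####/##..]+1 H21[..##/####/.##.]+1 H22[..##/####/..##]+1
p4 V@[####/####/....] terminal -1; root [..#./..#./....] d6

value(..#./..#./...., H) = +1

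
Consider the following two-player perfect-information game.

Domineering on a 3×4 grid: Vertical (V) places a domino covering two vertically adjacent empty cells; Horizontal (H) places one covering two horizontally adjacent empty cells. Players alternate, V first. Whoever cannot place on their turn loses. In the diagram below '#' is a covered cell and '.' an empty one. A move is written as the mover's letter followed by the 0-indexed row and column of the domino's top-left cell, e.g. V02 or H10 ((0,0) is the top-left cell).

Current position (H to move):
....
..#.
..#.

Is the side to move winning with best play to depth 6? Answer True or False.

p1 H@[..../..#./..#.]: H00[##../..#./..#.]-1 H01[.##./..#./..#.]-1 H02[..##/..#./..#.]-1 H10[..../###./..#.]+1* H20[..../..#./###.]-1
p2 V@[..../###./..#.]: V03[...#/####/..#.]-1* V13[..../####/..##]-1
p3 H@[...#/####/..#.]: H00[##.#/####/..#.]+1* H01[.###/####/..#.]+1 H20[...#/####/###.]+1
p4 V@[##.#/####/..#.] terminal -1; root [..../..#./..#.] d6

H winning at [..../..#./..#.]: True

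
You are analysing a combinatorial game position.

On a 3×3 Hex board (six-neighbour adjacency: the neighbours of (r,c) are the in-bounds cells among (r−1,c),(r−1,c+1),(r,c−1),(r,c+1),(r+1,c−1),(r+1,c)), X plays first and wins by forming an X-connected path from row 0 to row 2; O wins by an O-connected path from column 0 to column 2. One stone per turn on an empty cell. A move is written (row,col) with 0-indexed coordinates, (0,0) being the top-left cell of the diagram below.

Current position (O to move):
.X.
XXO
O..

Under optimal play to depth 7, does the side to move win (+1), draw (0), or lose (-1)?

value(.X./XXO/O.., O) = +1

[.X./XXO/O..] O move#1: (0,0):-1/OX./XXO/O.., (0,2):-1/.XO/XXO/O.., (2,1):+1/.X./XXO/OO.*, (2,2):-1/.X./XXO/O.O
[.X./XXO/OO.] end (terminal -1, X#2); searched .X./XXO/O.. to 7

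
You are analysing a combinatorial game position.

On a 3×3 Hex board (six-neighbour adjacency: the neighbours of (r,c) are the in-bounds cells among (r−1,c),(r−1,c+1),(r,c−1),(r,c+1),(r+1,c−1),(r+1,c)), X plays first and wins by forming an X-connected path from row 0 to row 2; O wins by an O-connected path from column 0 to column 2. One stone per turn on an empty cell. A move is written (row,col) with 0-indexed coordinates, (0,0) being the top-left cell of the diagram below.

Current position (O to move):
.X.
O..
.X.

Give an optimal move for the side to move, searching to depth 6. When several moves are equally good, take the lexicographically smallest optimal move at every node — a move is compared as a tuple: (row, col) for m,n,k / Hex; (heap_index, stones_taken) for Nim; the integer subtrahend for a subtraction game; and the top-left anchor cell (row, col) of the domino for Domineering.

p1 O@[.X./O../.X.]: (0,0)[OX./O../.X.]-1 (0,2)[.XO/O../.X.]-1 (1,1)[.X./OO./.X.]+1* (1,2)[.X./O.O/.X.]-1 (2,0)[.X./O../OX.]-1 (2,2)[.X./O../.XO]-1
p2 X@[.X./OO./.X.]: (0,0)[XX./OO./.X.]-1* (0,2)[.XX/OO./.X.]-1 (1,2)[.X./OOX/.X.]-1 (2,0)[.X./OO./XX.]-1 (2,2)[.X./OO./.XX]-1
p3 O@[XX./OO./.X.]: (0,2)[XXO/OO./.X.]+1* (1,2)[XX./OOO/.X.]+1 (2,0)[XX./OO./OX.]+1 (2,2)[XX./OO./.XO]+1
p4 X@[XXO/OO./.X.] terminal -1; root [.X./O../.X.] d6

O's best at [.X./O../.X.]: (1,1)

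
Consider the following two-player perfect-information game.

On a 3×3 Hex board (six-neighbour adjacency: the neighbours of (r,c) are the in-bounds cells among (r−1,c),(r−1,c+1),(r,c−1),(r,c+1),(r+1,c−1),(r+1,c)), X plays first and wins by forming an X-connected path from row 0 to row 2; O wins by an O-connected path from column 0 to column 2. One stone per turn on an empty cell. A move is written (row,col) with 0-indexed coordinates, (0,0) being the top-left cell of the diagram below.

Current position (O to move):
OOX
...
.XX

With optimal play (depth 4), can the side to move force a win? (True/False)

p1 O@[OOX/.../.XX]: (1,0)[OOX/O../.XX]-1* (1,1)[OOX/.O./.XX]-1 (1,2)[OOX/..O/.XX]-1 (2,0)[OOX/.../OXX]-1
p2 X@[OOX/O../.XX]: (1,1)[OOX/OX./.XX]+1* (1,2)[OOX/O.X/.XX]+1 (2,0)[OOX/O../XXX]+1
p3 O@[OOX/OX./.XX] terminal -1; root [OOX/.../.XX] d4

O winning at [OOX/.../.XX]: False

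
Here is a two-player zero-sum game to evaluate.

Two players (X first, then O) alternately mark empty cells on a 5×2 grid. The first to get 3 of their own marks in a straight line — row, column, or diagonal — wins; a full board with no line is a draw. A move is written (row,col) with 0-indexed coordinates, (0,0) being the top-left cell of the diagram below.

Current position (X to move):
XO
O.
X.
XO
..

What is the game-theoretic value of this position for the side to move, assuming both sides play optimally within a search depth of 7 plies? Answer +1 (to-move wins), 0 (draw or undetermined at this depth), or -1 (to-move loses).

[XO/O./X./XO/..] X move#1: (1,1):+0/XO/OX/X./XO/.., (2,1):+0/XO/O./XX/XO/.., (4,0):+1/XO/O./X./XO/X.*, (4,1):+0/XO/O./X./XO/.X
[XO/O./X./XO/X.] end (terminal -1, O#2); searched XO/O./X./XO/.. to 7

value(XO/O./X./XO/.., X) = +1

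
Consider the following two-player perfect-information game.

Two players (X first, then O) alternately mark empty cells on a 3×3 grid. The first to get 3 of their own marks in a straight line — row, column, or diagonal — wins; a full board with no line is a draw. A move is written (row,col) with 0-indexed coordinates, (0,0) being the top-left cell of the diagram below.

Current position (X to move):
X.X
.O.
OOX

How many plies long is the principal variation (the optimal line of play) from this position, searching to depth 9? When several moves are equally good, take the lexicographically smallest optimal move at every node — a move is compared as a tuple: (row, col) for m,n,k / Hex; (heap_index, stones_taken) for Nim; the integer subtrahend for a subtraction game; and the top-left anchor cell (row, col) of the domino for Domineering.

PV length from [X.X/.O./OOX]: 1 ply

ply 1, X at X.X/.O./OOX | (0,1)=+1→XXX/.O./OOX*; (1,0)=-1→X.X/XO./OOX; (1,2)=+1→X.X/.OX/OOX
ply 2: XXX/.O./OOX is terminal -1 (O); from X.X/.O./OOX depth 9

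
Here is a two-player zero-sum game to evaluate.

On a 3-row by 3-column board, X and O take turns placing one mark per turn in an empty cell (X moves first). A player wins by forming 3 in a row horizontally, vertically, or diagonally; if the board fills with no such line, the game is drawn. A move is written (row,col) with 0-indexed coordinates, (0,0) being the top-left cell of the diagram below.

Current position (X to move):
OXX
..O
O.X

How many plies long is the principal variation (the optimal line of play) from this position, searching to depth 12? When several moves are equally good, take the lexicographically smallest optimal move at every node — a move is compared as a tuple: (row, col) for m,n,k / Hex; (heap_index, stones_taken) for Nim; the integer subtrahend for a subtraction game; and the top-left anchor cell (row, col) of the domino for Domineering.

[OXX/..O/O.X] X move#1: (1,0):+0/OXX/X.O/O.X*, (1,1):-1/OXX/.XO/O.X, (2,1):-1/OXX/..O/OXX
[OXX/X.O/O.X] O move#2: (1,1):+0/OXX/XOO/O.X*, (2,1):+0/OXX/X.O/OOX
[OXX/XOO/O.X] X move#3: (2,1):+0/OXX/XOO/OXX*
[OXX/XOO/OXX] end (terminal +0, O#4); searched OXX/..O/O.X to 12

PV length from [OXX/..O/O.X]: 3 plies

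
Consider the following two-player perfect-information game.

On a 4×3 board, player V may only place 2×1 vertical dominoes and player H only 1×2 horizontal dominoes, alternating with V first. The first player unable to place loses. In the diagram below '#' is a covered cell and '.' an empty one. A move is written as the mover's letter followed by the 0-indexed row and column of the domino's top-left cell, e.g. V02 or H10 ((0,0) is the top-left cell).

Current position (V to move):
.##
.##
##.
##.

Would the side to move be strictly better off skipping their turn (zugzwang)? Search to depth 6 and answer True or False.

ply 1, V at .##/.##/##./##. | V00=+1→###/###/##./##.*; V22=+1→.##/.##/###/###
ply 2: ###/###/##./##. is terminal -1 (H); from .##/.##/##./##. depth 6
pass branch (H moves first from the same position):
  | ply 1: .##/.##/##./##. is terminal -1 (H); from .##/.##/##./##. depth 6
V moving scores +1; V passing scores +1

zugzwang(.##/.##/##./##., V) = False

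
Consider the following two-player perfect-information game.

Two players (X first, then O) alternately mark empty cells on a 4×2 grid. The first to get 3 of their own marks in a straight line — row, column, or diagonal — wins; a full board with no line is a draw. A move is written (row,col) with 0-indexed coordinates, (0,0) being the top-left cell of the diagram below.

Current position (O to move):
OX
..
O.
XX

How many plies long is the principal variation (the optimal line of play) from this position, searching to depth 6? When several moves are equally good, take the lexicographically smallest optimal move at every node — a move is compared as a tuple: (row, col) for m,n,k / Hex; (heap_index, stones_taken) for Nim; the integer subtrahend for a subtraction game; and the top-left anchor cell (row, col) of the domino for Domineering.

PV length from [OX/../O./XX]: 1 ply

[OX/../O./XX] O move#1: (1,0):+1/OX/O./O./XX*, (1,1):+0/OX/.O/O./XX, (2,1):+0/OX/../OO/XX
[OX/O./O./XX] end (terminal -1, X#2); searched OX/../O./XX to 6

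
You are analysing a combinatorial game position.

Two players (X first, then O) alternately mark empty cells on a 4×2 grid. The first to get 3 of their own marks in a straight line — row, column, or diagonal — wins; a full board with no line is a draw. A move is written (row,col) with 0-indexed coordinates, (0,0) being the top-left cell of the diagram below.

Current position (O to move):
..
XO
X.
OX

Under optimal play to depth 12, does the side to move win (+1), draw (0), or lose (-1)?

value(../XO/X./OX, O) = 0

ply 1, O at ../XO/X./OX | (0,0)=+0→O./XO/X./OX*; (0,1)=-1→.O/XO/X./OX; (2,1)=-1→../XO/XO/OX
ply 2, X at O./XO/X./OX | (0,1)=+0→OX/XO/X./OX*; (2,1)=+0→O./XO/XX/OX
ply 3, O at OX/XO/X./OX | (2,1)=+0→OX/XO/XO/OX*
ply 4: OX/XO/XO/OX is terminal +0 (X); from ../XO/X./OX depth 12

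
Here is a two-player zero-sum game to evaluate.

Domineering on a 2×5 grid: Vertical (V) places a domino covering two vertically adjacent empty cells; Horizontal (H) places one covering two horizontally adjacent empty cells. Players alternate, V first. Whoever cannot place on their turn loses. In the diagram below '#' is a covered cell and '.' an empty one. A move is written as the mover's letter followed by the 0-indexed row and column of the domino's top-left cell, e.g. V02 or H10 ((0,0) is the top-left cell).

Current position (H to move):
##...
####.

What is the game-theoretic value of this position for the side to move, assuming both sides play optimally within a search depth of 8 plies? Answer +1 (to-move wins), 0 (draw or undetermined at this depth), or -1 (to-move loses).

value(##.../####., H) = +1

[##.../####.] H move#1: H02:-1/####./####., H03:+1/##.##/####.*
[##.##/####.] end (terminal -1, V#2); searched ##.../####. to 8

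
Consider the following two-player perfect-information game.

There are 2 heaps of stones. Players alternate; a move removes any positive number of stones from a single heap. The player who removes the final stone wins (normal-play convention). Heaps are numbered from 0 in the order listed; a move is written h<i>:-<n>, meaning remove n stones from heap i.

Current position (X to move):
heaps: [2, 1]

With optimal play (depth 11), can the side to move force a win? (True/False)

p1 X@[(2,1)]: h0:-1[(1,1)]+1* h0:-2[(0,1)]-1 h1:-1[(2,0)]-1
p2 O@[(1,1)]: h0:-1[(0,1)]-1* h1:-1[(1,0)]-1
p3 X@[(0,1)]: h1:-1[(0,0)]+1*
p4 O@[(0,0)] terminal -1; root [(2,1)] d11

X winning at [(2,1)]: True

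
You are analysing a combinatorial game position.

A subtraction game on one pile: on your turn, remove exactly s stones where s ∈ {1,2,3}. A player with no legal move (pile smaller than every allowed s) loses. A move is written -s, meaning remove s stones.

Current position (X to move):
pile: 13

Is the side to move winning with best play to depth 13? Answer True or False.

p1 X@[13]: -1[12]+1* -2[11]-1 -3[10]-1
p2 O@[12]: -1[11]-1* -2[10]-1 -3[9]-1
p3 X@[11]: -1[10]-1 -2[9]-1 -3[8]+1*
p4 O@[8]: -1[7]-1* -2[6]-1 -3[5]-1
p5 X@[7]: -1[6]-1 -2[5]-1 -3[4]+1*
p6 O@[4]: -1[3]-1* -2[2]-1 -3[1]-1
p7 X@[3]: -1[2]-1 -2[1]-1 -3[0]+1*
p8 O@[0] terminal -1; root [13] d13

X winning at [13]: True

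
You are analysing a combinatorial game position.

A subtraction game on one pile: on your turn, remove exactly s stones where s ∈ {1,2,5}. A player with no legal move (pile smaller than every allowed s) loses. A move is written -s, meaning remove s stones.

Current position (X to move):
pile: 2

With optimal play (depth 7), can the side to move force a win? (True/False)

p1 X@[2]: -1[1]-1 -2[0]+1*
p2 O@[0] terminal -1; root [2] d7

X winning at [2]: True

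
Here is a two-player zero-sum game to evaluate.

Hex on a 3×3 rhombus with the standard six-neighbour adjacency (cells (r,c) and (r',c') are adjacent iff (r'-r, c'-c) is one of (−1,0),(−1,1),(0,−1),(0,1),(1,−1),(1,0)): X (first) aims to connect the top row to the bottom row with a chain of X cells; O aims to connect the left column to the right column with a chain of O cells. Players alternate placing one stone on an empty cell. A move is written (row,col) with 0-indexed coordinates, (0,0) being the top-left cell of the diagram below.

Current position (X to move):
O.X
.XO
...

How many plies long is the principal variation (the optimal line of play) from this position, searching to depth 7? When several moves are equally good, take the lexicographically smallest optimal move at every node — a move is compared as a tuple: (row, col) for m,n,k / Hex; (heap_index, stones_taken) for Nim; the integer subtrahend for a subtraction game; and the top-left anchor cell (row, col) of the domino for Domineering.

ply 1, X at O.X/.XO/... | (0,1)=+1→OXX/.XO/...*; (1,0)=+1→O.X/XXO/...; (2,0)=+1→O.X/.XO/X..; (2,1)=+1→O.X/.XO/.X.; (2,2)=+1→O.X/.XO/..X
ply 2, O at OXX/.XO/... | (1,0)=-1→OXX/OXO/...*; (2,0)=-1→OXX/.XO/O..; (2,1)=-1→OXX/.XO/.O.; (2,2)=-1→OXX/.XO/..O
ply 3, X at OXX/OXO/... | (2,0)=+1→OXX/OXO/X..*; (2,1)=+1→OXX/OXO/.X.; (2,2)=+1→OXX/OXO/..X
ply 4: OXX/OXO/X.. is terminal -1 (O); from O.X/.XO/... depth 7

PV length from [O.X/.XO/...]: 3 plies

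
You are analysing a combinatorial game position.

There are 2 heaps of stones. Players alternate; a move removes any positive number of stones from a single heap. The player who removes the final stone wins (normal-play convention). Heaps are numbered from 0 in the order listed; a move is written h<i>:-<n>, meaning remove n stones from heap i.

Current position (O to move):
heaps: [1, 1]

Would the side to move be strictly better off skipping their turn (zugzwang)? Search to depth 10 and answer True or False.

zugzwang((1,1), O) = True

p1 O@[(1,1)]: h0:-1[(0,1)]-1* h1:-1[(1,0)]-1
p2 X@[(0,1)]: h1:-1[(0,0)]+1*
p3 O@[(0,0)] terminal -1; root [(1,1)] d10
pass branch (X moves first from the same position):
  | p1 X@[(1,1)]: h0:-1[(0,1)]-1* h1:-1[(1,0)]-1
  | p2 O@[(0,1)]: h1:-1[(0,0)]+1*
  | p3 X@[(0,0)] terminal -1; root [(1,1)] d10
O moving scores -1; O passing scores +1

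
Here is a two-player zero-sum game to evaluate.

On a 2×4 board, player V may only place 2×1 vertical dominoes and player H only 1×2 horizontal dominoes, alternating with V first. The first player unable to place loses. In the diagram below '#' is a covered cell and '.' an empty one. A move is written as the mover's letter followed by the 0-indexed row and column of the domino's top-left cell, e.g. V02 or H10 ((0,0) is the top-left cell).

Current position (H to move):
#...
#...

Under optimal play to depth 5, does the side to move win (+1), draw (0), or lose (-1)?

p1 H@[#.../#...]: H01[###./#...]+1* H02[#.##/#...]+1 H11[#.../###.]+1 H12[#.../#.##]+1
p2 V@[###./#...]: V03[####/#..#]-1*
p3 H@[####/#..#]: H11[####/####]+1*
p4 V@[####/####] terminal -1; root [#.../#...] d5

value(#.../#..., H) = +1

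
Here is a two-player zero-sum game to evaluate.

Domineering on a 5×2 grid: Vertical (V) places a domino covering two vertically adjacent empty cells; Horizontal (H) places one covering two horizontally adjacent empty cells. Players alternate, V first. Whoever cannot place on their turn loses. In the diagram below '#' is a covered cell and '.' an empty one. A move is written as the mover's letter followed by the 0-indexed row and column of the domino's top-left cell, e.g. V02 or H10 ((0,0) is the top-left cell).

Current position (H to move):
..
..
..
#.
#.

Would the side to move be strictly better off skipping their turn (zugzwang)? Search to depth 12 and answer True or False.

p1 H@[../../../#./#.]: H00[##/../../#./#.]-1 H10[../##/../#./#.]+1* H20[../../##/#./#.]-1
p2 V@[../##/../#./#.]: V21[../##/.#/##/#.]-1* V31[../##/../##/##]-1
p3 H@[../##/.#/##/#.]: H00[##/##/.#/##/#.]+1*
p4 V@[##/##/.#/##/#.] terminal -1; root [../../../#./#.] d12
if H skipped the turn, V would face:
~ p1 V@[../../../#./#.]: V00[#./#./../#./#.]+1* V01[.#/.#/../#./#.]+1 V10[../#./#./#./#.]+1 V11[../.#/.#/#./#.]+1 V21[../../.#/##/#.]-1 V31[../../../##/##]-1
~ p2 H@[#./#./../#./#.]: H20[#./#./##/#./#.]-1*
~ p3 V@[#./#./##/#./#.]: V01[##/##/##/#./#.]+1* V31[#./#./##/##/##]+1
~ p4 H@[##/##/##/#./#.] terminal -1; root [../../../#./#.] d12
compare (H): move=+1 vs pass=-1

zugzwang(../../../#./#., H) = False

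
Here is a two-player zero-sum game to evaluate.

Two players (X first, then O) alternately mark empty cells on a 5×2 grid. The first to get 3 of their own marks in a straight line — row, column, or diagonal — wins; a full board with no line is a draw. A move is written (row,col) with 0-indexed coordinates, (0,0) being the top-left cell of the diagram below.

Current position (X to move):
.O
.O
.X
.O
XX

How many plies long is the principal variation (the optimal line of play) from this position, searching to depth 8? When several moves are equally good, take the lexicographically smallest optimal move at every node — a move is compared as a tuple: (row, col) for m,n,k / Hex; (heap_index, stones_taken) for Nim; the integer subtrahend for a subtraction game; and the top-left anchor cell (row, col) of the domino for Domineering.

ply 1, X at .O/.O/.X/.O/XX | (0,0)=+0→XO/.O/.X/.O/XX*; (1,0)=+0→.O/XO/.X/.O/XX; (2,0)=+0→.O/.O/XX/.O/XX; (3,0)=+0→.O/.O/.X/XO/XX
ply 2, O at XO/.O/.X/.O/XX | (1,0)=+0→XO/OO/.X/.O/XX*; (2,0)=+0→XO/.O/OX/.O/XX; (3,0)=+0→XO/.O/.X/OO/XX
ply 3, X at XO/OO/.X/.O/XX | (2,0)=+0→XO/OO/XX/.O/XX*; (3,0)=+0→XO/OO/.X/XO/XX
ply 4, O at XO/OO/XX/.O/XX | (3,0)=+0→XO/OO/XX/OO/XX*
ply 5: XO/OO/XX/OO/XX is terminal +0 (X); from .O/.O/.X/.O/XX depth 8

PV length from [.O/.O/.X/.O/XX]: 4 plies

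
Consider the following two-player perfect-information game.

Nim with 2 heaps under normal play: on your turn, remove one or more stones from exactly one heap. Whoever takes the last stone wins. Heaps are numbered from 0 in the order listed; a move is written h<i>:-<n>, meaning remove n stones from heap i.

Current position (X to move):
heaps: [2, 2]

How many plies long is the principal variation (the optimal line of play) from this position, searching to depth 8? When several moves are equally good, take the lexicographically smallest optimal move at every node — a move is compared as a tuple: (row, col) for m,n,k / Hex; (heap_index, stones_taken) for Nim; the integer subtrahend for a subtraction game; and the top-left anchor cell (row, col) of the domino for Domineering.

PV length from [(2,2)]: 4 plies

[(2,2)] X move#1: h0:-1:-1/(1,2)*, h0:-2:-1/(0,2), h1:-1:-1/(2,1), h1:-2:-1/(2,0)
[(1,2)] O move#2: h0:-1:-1/(0,2), h1:-1:+1/(1,1)*, h1:-2:-1/(1,0)
[(1,1)] X move#3: h0:-1:-1/(0,1)*, h1:-1:-1/(1,0)
[(0,1)] O move#4: h1:-1:+1/(0,0)*
[(0,0)] end (terminal -1, X#5); searched (2,2) to 8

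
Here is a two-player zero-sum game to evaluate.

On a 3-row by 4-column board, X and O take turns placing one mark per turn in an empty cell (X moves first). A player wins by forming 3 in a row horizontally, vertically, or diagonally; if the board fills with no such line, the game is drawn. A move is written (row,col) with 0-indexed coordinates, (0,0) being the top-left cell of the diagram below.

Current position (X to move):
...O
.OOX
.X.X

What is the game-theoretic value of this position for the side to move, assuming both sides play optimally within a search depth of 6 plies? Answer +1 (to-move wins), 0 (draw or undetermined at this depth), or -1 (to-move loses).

value(...O/.OOX/.X.X, X) = +1

[...O/.OOX/.X.X] X move#1: (0,0):-1/X..O/.OOX/.X.X, (0,1):-1/.X.O/.OOX/.X.X, (0,2):-1/..XO/.OOX/.X.X, (1,0):-1/...O/XOOX/.X.X, (2,0):-1/...O/.OOX/XX.X, (2,2):+1/...O/.OOX/.XXX*
[...O/.OOX/.XXX] end (terminal -1, O#2); searched ...O/.OOX/.X.X to 6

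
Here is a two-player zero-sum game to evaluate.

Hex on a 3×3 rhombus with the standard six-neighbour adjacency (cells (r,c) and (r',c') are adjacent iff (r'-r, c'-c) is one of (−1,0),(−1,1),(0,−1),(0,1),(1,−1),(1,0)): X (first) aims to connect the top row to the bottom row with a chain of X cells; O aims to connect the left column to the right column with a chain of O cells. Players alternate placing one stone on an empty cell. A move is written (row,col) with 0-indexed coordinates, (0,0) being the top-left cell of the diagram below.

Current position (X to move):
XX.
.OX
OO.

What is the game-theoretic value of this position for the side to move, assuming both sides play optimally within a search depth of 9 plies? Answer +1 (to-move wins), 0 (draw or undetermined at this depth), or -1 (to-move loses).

[XX./.OX/OO.] X move#1: (0,2):-1/XXX/.OX/OO.*, (1,0):-1/XX./XOX/OO., (2,2):-1/XX./.OX/OOX
[XXX/.OX/OO.] O move#2: (1,0):-1/XXX/OOX/OO., (2,2):+1/XXX/.OX/OOO*
[XXX/.OX/OOO] end (terminal -1, X#3); searched XX./.OX/OO. to 9

value(XX./.OX/OO., X) = -1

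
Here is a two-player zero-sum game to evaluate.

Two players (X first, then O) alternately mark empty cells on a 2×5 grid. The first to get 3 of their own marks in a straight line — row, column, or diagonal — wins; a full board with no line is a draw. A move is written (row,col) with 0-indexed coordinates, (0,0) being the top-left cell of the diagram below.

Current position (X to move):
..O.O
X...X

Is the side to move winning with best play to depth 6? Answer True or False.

X winning at [..O.O/X...X]: False

[..O.O/X...X] X move#1: (0,0):-1/X.O.O/X...X, (0,1):-1/.XO.O/X...X, (0,3):+0/..OXO/X...X*, (1,1):-1/..O.O/XX..X, (1,2):-1/..O.O/X.X.X, (1,3):-1/..O.O/X..XX
[..OXO/X...X] O move#2: (0,0):+0/O.OXO/X...X*, (0,1):+0/.OOXO/X...X, (1,1):+0/..OXO/XO..X, (1,2):+0/..OXO/X.O.X, (1,3):+0/..OXO/X..OX
[O.OXO/X...X] X move#3: (0,1):+0/OXOXO/X...X*, (1,1):-1/O.OXO/XX..X, (1,2):-1/O.OXO/X.X.X, (1,3):-1/O.OXO/X..XX
[OXOXO/X...X] O move#4: (1,1):+0/OXOXO/XO..X*, (1,2):+0/OXOXO/X.O.X, (1,3):+0/OXOXO/X..OX
[OXOXO/XO..X] X move#5: (1,2):+0/OXOXO/XOX.X*, (1,3):+0/OXOXO/XO.XX
[OXOXO/XOX.X] O move#6: (1,3):+0/OXOXO/XOXOX*
[OXOXO/XOXOX] end (terminal +0, X#7); searched ..O.O/X...X to 6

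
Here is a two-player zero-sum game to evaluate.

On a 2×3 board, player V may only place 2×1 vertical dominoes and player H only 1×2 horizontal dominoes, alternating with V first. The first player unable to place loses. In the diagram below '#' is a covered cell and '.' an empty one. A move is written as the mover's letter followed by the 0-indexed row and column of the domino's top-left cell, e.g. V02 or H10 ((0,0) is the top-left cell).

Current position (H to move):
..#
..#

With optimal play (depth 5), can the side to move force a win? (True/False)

H winning at [..#/..#]: True

[..#/..#] H move#1: H00:+1/###/..#*, H10:+1/..#/###
[###/..#] end (terminal -1, V#2); searched ..#/..# to 5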